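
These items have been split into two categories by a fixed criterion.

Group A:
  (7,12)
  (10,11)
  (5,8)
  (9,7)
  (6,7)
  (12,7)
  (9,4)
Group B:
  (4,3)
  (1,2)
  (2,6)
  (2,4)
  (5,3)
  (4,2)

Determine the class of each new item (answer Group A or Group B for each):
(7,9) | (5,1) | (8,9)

The classifier is using: sum ≥ 13.

Group A, Group B, Group A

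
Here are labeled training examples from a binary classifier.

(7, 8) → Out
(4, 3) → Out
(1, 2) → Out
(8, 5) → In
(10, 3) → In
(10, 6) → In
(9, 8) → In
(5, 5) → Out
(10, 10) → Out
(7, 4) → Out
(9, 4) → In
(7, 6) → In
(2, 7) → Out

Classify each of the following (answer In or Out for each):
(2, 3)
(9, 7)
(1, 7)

A rule that fits every label: first > second AND sum ≥ 13 — true of each 'In' example, false of each 'Out' one.
(2, 3): 2 < 3, 2+3 = 5, does not pass → Out.
(9, 7): 9 > 7, 9+7 = 16, fits → In.
(1, 7): 1 < 7, 1+7 = 8, does not pass → Out.

Out, In, Out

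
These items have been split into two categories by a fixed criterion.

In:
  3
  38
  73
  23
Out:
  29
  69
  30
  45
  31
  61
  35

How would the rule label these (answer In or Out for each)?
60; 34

Out, Out

Comparing the two groups points to one rule — ≡ 3 (mod 5).
60 → 60 mod 5 = 0 → Out.
34 → 34 mod 5 = 4 → Out.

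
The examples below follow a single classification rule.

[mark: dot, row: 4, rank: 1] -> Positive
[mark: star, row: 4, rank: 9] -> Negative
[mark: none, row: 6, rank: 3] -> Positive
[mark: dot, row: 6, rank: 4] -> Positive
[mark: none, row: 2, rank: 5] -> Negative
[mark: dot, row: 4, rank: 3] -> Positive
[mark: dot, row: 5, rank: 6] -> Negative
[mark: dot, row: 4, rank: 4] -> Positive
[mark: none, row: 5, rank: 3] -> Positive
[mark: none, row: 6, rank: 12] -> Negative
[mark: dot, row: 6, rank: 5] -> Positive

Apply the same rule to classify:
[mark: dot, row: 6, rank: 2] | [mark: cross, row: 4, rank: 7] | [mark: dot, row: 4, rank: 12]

Positive, Negative, Negative

Rule: row ≥ 4 AND rank ≤ 5. This holds for each 'Positive' example and fails for each 'Negative' one.
[mark: dot, row: 6, rank: 2]: Positive (row = 6, rank = 2).
[mark: cross, row: 4, rank: 7]: Negative (row = 4, rank = 7).
[mark: dot, row: 4, rank: 12]: Negative (row = 4, rank = 12).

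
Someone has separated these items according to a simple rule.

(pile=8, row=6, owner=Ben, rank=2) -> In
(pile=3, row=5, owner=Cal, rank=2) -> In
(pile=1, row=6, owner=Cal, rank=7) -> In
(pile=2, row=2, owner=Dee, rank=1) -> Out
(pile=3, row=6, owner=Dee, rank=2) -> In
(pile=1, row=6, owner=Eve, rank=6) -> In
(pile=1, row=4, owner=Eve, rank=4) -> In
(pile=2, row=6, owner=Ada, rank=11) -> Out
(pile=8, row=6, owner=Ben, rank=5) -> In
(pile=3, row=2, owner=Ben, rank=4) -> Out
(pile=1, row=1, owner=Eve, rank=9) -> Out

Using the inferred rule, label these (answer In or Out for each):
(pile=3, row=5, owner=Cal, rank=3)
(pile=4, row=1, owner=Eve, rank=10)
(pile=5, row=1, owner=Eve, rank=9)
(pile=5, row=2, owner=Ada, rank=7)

'In' ⟺ row ≥ 4 AND rank ≤ 7.
(pile=3, row=5, owner=Cal, rank=3): row = 5, rank = 3 — qualifies, so In. (pile=4, row=1, owner=Eve, rank=10): row = 1, rank = 10 — does not fit, so Out. (pile=5, row=1, owner=Eve, rank=9): row = 1, rank = 9 — does not fit, so Out. (pile=5, row=2, owner=Ada, rank=7): row = 2, rank = 7 — does not fit, so Out.

In, Out, Out, Out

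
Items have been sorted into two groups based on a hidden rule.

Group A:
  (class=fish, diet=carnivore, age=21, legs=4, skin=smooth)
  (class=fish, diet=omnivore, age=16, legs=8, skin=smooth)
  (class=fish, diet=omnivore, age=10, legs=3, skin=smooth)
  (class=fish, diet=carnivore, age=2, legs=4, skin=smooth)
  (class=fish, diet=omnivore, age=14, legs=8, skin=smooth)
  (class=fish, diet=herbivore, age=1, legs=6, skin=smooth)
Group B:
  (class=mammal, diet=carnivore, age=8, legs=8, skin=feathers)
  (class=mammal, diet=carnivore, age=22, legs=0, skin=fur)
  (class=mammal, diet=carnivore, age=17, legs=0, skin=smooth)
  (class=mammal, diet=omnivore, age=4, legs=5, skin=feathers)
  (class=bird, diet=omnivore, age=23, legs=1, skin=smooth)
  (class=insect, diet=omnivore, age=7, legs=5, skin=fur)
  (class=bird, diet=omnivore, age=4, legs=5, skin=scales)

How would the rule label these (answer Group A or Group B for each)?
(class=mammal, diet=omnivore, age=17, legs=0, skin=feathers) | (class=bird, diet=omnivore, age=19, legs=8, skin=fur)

Group B, Group B

Checking candidate rules against both groups, what survives is: class is fish.
(class=mammal, diet=omnivore, age=17, legs=0, skin=feathers) → class is mammal → Group B.
(class=bird, diet=omnivore, age=19, legs=8, skin=fur) → class is bird → Group B.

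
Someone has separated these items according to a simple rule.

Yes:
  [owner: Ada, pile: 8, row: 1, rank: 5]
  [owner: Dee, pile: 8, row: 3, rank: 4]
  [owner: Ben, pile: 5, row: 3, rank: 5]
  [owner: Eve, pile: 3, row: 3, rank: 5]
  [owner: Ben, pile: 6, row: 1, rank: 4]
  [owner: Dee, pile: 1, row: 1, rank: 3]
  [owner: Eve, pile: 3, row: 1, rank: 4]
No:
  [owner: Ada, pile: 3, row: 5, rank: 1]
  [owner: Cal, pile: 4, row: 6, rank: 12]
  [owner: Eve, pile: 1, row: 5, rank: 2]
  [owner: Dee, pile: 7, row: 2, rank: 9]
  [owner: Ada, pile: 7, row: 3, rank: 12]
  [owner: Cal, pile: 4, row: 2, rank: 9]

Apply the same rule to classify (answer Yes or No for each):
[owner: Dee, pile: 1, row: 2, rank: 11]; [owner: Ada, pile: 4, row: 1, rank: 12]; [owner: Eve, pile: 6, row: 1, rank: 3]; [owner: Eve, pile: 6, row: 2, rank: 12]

The pattern is that an item is 'Yes' exactly when: row ≤ 3 AND rank ≤ 5.
[owner: Dee, pile: 1, row: 2, rank: 11]: No (row = 2, rank = 11). [owner: Ada, pile: 4, row: 1, rank: 12]: No (row = 1, rank = 12). [owner: Eve, pile: 6, row: 1, rank: 3]: Yes (row = 1, rank = 3). [owner: Eve, pile: 6, row: 2, rank: 12]: No (row = 2, rank = 12).

No, No, Yes, No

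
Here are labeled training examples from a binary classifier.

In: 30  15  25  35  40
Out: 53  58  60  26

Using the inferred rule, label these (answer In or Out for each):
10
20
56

The rule appears to be: multiple of 5 AND at most 40.
10 — 10 = 5·2, 10 ≤ 40, hence In.
20 — 20 = 5·4, 20 ≤ 40, hence In.
56 — 56 = 5·11 + 1, 56 > 40, hence Out.

In, In, Out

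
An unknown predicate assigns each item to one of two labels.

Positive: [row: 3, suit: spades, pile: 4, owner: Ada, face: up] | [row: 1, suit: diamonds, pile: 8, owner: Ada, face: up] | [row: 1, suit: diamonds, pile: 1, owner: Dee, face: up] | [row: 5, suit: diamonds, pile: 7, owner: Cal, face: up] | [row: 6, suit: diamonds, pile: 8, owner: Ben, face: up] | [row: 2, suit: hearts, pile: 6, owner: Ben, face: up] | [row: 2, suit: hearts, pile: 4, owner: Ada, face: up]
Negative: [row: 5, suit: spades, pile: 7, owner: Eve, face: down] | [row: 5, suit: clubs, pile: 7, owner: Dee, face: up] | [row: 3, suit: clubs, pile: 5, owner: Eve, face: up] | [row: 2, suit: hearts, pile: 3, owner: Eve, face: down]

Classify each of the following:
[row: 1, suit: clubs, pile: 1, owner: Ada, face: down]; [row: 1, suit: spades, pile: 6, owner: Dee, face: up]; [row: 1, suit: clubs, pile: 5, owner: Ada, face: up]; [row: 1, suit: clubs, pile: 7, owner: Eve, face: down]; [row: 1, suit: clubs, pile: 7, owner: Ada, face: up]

'Positive' ⟺ face is up AND suit is not clubs.
Negative: [row: 1, suit: clubs, pile: 1, owner: Ada, face: down], since face is down, suit is clubs.
Positive: [row: 1, suit: spades, pile: 6, owner: Dee, face: up], since face is up, suit is spades.
Negative: [row: 1, suit: clubs, pile: 5, owner: Ada, face: up], since face is up, suit is clubs.
Negative: [row: 1, suit: clubs, pile: 7, owner: Eve, face: down], since face is down, suit is clubs.
Negative: [row: 1, suit: clubs, pile: 7, owner: Ada, face: up], since face is up, suit is clubs.

Negative, Positive, Negative, Negative, Negative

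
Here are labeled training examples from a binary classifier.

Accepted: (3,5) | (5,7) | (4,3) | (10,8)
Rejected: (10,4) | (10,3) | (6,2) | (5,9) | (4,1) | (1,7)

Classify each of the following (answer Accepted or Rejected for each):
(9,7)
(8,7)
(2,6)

A rule that fits every label: |first − second| ≤ 2 — true of each 'Accepted' example, false of each 'Rejected' one.

Accepted, Accepted, Rejected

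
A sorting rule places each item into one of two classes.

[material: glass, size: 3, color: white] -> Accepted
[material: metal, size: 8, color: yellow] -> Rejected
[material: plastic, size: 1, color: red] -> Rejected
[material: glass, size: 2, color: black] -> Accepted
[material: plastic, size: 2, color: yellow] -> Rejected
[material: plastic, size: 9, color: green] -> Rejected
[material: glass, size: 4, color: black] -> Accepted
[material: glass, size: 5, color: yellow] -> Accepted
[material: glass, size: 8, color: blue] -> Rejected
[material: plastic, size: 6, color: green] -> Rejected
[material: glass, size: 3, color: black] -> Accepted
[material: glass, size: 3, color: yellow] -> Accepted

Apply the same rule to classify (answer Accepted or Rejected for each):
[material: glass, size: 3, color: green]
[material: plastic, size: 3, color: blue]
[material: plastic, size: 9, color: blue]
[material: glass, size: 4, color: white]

Accepted, Rejected, Rejected, Accepted

Every 'Accepted' example satisfies: material is glass AND size ≤ 5. None of the 'Rejected' examples do.
[material: glass, size: 3, color: green]: material is glass, size = 3, meets the rule → Accepted. [material: plastic, size: 3, color: blue]: material is plastic, size = 3, does not pass → Rejected. [material: plastic, size: 9, color: blue]: material is plastic, size = 9, does not pass → Rejected. [material: glass, size: 4, color: white]: material is glass, size = 4, meets the rule → Accepted.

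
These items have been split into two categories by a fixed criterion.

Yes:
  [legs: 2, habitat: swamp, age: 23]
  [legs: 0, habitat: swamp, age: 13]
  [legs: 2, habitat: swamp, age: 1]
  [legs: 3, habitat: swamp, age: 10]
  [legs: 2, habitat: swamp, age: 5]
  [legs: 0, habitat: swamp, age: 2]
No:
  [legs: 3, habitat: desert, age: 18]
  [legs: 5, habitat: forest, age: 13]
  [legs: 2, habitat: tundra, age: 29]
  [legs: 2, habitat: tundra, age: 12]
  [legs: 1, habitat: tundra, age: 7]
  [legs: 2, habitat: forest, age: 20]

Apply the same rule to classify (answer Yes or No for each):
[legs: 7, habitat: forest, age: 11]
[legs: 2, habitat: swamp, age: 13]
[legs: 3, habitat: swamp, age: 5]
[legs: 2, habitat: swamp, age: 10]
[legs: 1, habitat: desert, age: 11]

The distinguishing property — habitat is swamp — holds for all the 'Yes' cases and none of the 'No' cases.

No, Yes, Yes, Yes, No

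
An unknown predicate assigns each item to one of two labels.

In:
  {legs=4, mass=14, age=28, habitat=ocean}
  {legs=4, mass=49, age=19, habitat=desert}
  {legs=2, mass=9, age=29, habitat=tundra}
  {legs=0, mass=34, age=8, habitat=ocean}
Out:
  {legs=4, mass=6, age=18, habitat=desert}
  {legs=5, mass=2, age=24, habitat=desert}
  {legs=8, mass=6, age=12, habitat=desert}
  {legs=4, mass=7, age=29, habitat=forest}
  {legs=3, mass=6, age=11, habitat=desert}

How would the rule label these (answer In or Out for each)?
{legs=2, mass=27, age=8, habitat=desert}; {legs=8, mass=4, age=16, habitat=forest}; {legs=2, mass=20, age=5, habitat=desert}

In, Out, In

Every 'In' example satisfies: mass ≥ 9. None of the 'Out' examples do.
In: {legs=2, mass=27, age=8, habitat=desert}, since mass = 27. Out: {legs=8, mass=4, age=16, habitat=forest}, since mass = 4. In: {legs=2, mass=20, age=5, habitat=desert}, since mass = 20.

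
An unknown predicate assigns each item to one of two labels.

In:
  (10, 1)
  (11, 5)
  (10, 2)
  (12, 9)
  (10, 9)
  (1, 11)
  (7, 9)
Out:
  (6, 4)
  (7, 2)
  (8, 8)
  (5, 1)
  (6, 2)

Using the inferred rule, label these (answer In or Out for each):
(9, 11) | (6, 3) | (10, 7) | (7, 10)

In, Out, In, In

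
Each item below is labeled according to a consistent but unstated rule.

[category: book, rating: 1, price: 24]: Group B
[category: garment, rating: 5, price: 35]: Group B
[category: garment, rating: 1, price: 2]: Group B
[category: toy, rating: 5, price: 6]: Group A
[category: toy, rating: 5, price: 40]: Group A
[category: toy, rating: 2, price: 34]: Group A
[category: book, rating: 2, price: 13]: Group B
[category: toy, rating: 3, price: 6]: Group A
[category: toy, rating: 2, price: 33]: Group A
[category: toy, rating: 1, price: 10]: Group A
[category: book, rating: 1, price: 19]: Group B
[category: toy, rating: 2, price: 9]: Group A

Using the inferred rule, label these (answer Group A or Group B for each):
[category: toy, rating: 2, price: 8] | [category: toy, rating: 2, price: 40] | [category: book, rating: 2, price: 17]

Group A, Group A, Group B

Every 'Group A' example satisfies: category is toy. None of the 'Group B' examples do.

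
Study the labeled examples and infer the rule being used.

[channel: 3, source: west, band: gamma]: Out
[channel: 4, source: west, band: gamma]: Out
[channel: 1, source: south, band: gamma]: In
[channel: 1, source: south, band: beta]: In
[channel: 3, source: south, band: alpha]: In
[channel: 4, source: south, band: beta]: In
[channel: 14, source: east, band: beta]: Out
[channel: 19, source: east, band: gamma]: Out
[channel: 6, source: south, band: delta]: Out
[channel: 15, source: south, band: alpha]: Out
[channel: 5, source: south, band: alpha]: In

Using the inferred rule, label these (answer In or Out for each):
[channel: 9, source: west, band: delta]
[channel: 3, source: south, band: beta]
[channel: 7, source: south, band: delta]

Out, In, Out

The classifier is using: source is south AND channel ≤ 5.
[channel: 9, source: west, band: delta] → source is west, channel = 9 → Out.
[channel: 3, source: south, band: beta] → source is south, channel = 3 → In.
[channel: 7, source: south, band: delta] → source is south, channel = 7 → Out.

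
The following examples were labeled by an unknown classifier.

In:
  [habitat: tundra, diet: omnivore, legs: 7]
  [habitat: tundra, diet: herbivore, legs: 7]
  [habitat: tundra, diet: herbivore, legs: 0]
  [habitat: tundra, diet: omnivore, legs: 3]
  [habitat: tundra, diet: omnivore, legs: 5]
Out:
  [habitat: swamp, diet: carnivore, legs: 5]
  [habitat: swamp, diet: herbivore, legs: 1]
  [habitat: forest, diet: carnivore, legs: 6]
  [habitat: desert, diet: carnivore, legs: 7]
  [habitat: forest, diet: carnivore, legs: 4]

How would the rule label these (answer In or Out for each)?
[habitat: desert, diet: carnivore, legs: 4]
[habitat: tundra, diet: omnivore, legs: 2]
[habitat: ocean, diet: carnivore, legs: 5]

Out, In, Out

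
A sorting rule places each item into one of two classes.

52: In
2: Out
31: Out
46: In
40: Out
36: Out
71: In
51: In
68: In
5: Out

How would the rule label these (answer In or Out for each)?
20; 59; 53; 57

Out, In, In, In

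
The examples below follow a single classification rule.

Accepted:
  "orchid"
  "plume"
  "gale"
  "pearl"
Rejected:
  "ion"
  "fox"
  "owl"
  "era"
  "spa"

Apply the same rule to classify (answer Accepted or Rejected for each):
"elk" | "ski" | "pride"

Rejected, Rejected, Accepted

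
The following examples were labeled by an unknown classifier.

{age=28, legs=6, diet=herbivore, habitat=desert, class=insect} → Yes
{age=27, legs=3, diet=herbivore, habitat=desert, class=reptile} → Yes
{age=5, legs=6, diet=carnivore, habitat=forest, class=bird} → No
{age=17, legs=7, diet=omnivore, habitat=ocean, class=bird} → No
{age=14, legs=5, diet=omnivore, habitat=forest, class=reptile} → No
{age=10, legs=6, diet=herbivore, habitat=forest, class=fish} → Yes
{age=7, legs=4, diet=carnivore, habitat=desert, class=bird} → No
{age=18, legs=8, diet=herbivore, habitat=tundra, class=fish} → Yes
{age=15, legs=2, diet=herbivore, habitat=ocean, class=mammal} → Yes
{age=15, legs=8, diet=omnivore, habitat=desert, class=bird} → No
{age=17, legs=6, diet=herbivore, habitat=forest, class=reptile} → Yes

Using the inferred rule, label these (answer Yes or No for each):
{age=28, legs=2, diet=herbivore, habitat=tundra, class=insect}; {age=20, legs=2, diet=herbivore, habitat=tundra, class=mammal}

Checking candidate rules against both groups, what survives is: diet is herbivore.
{age=28, legs=2, diet=herbivore, habitat=tundra, class=insect}: diet is herbivore — satisfies this, so Yes. {age=20, legs=2, diet=herbivore, habitat=tundra, class=mammal}: diet is herbivore — satisfies this, so Yes.

Yes, Yes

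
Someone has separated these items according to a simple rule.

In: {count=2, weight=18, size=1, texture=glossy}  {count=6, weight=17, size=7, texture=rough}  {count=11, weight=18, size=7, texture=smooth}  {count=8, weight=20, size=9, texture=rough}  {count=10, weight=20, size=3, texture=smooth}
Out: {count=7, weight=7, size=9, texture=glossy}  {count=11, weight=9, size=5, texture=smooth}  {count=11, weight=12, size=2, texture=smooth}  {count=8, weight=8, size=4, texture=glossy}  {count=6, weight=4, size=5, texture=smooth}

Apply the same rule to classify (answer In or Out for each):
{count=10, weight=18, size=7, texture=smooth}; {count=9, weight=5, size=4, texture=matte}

In, Out

All 'In' examples share one property — weight ≥ 17 — and every 'Out' example lacks it.
{count=10, weight=18, size=7, texture=smooth}: weight = 18 — has this property, so In.
{count=9, weight=5, size=4, texture=matte}: weight = 5 — fails this test, so Out.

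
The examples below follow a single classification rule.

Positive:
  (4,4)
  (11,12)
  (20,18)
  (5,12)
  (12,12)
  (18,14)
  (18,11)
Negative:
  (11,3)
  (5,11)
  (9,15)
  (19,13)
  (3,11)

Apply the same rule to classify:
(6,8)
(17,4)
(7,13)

Looking at the examples, the only property every 'Positive' case has and every 'Negative' case lacks is: product is even.
(6,8) → 6·8 = 48 → Positive. (17,4) → 17·4 = 68 → Positive. (7,13) → 7·13 = 91 → Negative.

Positive, Positive, Negative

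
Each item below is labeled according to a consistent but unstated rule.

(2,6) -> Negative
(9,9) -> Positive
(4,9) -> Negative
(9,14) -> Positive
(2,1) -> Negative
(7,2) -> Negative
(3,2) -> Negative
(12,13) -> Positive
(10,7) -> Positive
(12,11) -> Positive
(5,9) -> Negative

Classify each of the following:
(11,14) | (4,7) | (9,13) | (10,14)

Positive, Negative, Positive, Positive

Every 'Positive' example satisfies: sum ≥ 17. None of the 'Negative' examples do.
(11,14): Positive (11+14 = 25). (4,7): Negative (4+7 = 11). (9,13): Positive (9+13 = 22). (10,14): Positive (10+14 = 24).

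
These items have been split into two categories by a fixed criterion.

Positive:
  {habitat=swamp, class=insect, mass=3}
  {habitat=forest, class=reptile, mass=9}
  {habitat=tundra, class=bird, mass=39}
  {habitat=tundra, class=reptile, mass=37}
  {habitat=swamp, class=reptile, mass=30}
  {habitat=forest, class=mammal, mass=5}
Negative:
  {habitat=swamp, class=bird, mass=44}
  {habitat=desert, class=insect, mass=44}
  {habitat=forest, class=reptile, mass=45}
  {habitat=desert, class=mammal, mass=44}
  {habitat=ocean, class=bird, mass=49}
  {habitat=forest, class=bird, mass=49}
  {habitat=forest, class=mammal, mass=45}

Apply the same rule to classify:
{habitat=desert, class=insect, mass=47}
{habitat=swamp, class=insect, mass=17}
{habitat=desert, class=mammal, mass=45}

'Positive' ⟺ mass ≤ 39.
{habitat=desert, class=insect, mass=47}: mass = 47, fails the rule → Negative. {habitat=swamp, class=insect, mass=17}: mass = 17, qualifies → Positive. {habitat=desert, class=mammal, mass=45}: mass = 45, fails the rule → Negative.

Negative, Positive, Negative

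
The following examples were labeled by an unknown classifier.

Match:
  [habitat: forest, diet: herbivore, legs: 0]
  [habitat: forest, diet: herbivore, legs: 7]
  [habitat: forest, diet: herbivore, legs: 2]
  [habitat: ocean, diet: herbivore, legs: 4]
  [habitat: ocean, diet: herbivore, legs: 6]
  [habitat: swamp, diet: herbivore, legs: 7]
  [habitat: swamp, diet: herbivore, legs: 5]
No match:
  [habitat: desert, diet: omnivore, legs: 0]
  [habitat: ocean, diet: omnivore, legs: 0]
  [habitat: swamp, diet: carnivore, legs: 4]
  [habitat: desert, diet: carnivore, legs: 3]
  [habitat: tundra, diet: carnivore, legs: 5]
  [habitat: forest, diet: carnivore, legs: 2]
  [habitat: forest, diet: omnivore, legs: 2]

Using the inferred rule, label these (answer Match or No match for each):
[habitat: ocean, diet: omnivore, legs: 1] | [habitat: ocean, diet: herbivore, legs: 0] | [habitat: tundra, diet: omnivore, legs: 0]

No match, Match, No match

A rule that fits every label: diet is herbivore — true of each 'Match' example, false of each 'No match' one.
[habitat: ocean, diet: omnivore, legs: 1] — diet is omnivore, hence No match.
[habitat: ocean, diet: herbivore, legs: 0] — diet is herbivore, hence Match.
[habitat: tundra, diet: omnivore, legs: 0] — diet is omnivore, hence No match.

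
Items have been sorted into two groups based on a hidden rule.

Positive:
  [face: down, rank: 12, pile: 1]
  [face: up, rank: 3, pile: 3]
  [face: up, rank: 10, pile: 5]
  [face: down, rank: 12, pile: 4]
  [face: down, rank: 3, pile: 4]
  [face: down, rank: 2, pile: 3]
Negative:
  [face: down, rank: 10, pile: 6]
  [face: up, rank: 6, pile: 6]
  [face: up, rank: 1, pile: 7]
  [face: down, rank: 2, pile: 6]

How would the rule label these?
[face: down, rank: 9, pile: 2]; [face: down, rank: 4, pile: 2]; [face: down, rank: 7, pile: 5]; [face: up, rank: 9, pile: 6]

A rule that fits every label: pile ≤ 5 — true of each 'Positive' example, false of each 'Negative' one.
Positive: [face: down, rank: 9, pile: 2], since pile = 2. Positive: [face: down, rank: 4, pile: 2], since pile = 2. Positive: [face: down, rank: 7, pile: 5], since pile = 5. Negative: [face: up, rank: 9, pile: 6], since pile = 6.

Positive, Positive, Positive, Negative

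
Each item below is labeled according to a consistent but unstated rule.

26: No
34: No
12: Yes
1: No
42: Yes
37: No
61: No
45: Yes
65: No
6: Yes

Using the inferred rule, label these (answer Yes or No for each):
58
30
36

No, Yes, Yes

Looking at the examples, the only property every 'Yes' case has and every 'No' case lacks is: multiple of 3.
No: 58, since 58 = 3·19 + 1.
Yes: 30, since 30 = 3·10.
Yes: 36, since 36 = 3·12.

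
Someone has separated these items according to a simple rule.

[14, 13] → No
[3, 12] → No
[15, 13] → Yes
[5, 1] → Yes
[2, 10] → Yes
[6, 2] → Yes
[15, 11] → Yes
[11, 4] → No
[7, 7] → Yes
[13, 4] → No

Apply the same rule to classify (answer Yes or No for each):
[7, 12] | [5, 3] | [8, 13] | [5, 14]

No, Yes, No, No

One predicate separates the groups cleanly: sum is even.
[7, 12] — 7+12 = 19, hence No.
[5, 3] — 5+3 = 8, hence Yes.
[8, 13] — 8+13 = 21, hence No.
[5, 14] — 5+14 = 19, hence No.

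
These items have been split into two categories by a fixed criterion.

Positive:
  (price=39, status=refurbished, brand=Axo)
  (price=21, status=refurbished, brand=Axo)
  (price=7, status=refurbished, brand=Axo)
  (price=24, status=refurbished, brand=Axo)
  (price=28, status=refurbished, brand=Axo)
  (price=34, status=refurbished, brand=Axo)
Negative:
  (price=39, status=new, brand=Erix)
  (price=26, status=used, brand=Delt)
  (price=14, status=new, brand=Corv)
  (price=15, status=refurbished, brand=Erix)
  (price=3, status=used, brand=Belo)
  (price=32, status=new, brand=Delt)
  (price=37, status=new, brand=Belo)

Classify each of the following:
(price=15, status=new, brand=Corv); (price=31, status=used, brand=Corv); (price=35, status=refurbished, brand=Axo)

Negative, Negative, Positive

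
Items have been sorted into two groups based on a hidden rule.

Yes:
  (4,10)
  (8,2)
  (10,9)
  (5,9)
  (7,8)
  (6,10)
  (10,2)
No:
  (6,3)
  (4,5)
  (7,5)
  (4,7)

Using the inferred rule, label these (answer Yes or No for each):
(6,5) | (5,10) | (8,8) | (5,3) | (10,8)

No, Yes, Yes, No, Yes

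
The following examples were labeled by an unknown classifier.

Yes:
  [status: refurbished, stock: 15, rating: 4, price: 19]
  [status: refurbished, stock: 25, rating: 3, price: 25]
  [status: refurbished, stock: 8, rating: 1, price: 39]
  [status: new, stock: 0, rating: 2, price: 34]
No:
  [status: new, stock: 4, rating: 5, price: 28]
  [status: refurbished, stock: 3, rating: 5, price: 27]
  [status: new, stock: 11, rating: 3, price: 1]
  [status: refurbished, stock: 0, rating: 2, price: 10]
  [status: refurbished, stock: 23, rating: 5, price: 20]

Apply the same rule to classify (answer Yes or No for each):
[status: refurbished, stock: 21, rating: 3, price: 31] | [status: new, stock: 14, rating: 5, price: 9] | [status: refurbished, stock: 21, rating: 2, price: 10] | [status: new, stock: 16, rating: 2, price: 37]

Yes, No, No, Yes

'Yes' ⟺ rating ≤ 4 AND price ≥ 19.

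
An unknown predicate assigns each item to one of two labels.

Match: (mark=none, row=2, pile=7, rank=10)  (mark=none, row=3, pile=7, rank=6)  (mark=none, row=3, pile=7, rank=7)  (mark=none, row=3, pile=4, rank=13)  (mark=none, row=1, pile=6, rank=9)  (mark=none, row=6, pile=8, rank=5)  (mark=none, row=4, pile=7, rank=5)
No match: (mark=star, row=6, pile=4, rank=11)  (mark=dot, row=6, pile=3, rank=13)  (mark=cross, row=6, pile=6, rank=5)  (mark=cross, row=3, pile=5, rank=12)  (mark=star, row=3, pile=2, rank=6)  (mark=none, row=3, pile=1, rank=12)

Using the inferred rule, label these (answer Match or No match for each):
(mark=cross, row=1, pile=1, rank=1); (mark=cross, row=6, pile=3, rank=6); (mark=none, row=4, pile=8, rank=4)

No match, No match, Match

The pattern is that an item is 'Match' exactly when: mark is none AND pile ≥ 2.
No match: (mark=cross, row=1, pile=1, rank=1), since mark is cross, pile = 1. No match: (mark=cross, row=6, pile=3, rank=6), since mark is cross, pile = 3. Match: (mark=none, row=4, pile=8, rank=4), since mark is none, pile = 8.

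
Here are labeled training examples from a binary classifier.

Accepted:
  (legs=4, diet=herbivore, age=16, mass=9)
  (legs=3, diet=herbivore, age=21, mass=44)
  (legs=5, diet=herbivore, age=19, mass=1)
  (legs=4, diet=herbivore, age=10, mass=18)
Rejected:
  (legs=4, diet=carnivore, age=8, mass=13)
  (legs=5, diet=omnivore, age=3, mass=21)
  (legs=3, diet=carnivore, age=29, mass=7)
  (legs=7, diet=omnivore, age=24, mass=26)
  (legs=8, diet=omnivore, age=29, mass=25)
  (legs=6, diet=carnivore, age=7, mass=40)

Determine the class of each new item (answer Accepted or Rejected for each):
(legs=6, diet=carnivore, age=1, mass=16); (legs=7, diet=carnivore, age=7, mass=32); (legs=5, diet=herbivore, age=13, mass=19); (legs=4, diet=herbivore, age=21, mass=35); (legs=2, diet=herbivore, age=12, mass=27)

Rejected, Rejected, Accepted, Accepted, Accepted

The pattern is that an item is 'Accepted' exactly when: diet is herbivore.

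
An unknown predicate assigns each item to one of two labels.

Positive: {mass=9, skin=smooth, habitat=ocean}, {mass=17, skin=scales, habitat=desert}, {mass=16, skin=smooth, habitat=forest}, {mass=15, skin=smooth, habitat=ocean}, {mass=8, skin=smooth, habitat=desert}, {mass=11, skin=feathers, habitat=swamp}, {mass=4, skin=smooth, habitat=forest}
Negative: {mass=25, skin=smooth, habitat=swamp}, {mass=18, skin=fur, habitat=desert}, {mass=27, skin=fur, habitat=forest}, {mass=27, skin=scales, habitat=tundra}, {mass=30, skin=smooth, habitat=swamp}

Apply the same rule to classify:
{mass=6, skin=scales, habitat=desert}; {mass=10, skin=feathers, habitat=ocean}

The distinguishing property — mass ≤ 17 — holds for all the 'Positive' cases and none of the 'Negative' cases.
{mass=6, skin=scales, habitat=desert}: Positive (mass = 6).
{mass=10, skin=feathers, habitat=ocean}: Positive (mass = 10).

Positive, Positive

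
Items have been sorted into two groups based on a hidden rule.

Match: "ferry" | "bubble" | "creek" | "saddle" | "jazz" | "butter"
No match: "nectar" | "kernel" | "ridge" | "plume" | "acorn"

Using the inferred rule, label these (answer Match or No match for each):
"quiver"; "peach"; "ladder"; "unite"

No match, No match, Match, No match

All 'Match' examples share one property — has a double letter — and every 'No match' example lacks it.
"quiver": no doubled letter, doesn't qualify → No match.
"peach": no doubled letter, doesn't qualify → No match.
"ladder": 'dd' doubled, checks out → Match.
"unite": no doubled letter, doesn't qualify → No match.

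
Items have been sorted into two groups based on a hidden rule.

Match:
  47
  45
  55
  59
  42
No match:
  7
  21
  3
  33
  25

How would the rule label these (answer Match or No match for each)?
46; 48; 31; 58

The distinguishing property — at least 42 — holds for all the 'Match' cases and none of the 'No match' cases.

Match, Match, No match, Match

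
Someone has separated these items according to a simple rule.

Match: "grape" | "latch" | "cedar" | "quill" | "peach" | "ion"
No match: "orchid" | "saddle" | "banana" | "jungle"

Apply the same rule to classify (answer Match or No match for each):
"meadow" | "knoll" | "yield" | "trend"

No match, Match, Match, Match

The rule appears to be: odd length.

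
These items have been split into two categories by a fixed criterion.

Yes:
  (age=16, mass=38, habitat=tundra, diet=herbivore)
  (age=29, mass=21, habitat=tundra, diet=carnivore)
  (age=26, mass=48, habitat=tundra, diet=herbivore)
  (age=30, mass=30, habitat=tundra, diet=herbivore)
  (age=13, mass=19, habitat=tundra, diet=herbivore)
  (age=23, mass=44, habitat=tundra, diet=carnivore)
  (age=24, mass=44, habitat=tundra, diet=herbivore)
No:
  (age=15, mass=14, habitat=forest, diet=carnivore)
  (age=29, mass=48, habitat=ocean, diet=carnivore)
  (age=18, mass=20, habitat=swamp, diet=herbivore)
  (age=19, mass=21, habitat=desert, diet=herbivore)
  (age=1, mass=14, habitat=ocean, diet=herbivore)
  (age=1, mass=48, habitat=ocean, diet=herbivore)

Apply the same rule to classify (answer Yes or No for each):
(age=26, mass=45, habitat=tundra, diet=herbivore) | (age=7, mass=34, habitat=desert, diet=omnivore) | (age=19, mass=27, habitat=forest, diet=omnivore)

Yes, No, No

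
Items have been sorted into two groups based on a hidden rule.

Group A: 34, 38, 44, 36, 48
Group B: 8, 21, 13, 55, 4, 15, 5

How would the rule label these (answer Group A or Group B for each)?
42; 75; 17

Group A, Group B, Group B

The simplest hypothesis consistent with all the labels is: even AND at least 13.
42 → 42 is even, 42 ≥ 13 → Group A. 75 → 75 is odd, 75 ≥ 13 → Group B. 17 → 17 is odd, 17 ≥ 13 → Group B.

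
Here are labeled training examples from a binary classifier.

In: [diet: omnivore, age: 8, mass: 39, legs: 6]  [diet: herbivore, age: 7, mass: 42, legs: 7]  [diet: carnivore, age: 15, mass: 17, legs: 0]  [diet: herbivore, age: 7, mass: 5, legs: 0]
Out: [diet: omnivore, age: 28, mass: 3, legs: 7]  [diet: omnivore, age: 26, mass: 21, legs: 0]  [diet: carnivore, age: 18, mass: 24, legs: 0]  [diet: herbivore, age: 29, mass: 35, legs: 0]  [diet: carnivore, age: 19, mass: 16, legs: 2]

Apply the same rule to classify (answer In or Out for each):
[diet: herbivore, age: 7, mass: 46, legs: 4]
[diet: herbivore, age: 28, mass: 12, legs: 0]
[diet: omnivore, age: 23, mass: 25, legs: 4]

In, Out, Out

'In' ⟺ age ≤ 15.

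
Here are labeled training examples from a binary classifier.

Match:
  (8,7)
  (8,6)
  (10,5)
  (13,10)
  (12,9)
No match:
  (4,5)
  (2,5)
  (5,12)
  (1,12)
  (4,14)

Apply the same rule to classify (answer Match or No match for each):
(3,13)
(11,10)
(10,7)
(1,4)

The pattern is that an item is 'Match' exactly when: first > second.
(3,13): 3 < 13 — doesn't qualify, so No match. (11,10): 11 > 10 — checks out, so Match. (10,7): 10 > 7 — checks out, so Match. (1,4): 1 < 4 — doesn't qualify, so No match.

No match, Match, Match, No match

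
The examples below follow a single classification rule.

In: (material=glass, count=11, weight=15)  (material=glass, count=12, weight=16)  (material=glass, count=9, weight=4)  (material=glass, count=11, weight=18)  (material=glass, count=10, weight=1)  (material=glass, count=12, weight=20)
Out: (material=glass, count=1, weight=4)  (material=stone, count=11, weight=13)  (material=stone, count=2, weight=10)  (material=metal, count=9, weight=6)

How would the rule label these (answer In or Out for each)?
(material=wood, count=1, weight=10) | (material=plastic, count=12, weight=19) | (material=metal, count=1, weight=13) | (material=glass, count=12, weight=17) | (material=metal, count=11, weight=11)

Rule: material is glass AND count ≥ 2. This holds for each 'In' example and fails for each 'Out' one.

Out, Out, Out, In, Out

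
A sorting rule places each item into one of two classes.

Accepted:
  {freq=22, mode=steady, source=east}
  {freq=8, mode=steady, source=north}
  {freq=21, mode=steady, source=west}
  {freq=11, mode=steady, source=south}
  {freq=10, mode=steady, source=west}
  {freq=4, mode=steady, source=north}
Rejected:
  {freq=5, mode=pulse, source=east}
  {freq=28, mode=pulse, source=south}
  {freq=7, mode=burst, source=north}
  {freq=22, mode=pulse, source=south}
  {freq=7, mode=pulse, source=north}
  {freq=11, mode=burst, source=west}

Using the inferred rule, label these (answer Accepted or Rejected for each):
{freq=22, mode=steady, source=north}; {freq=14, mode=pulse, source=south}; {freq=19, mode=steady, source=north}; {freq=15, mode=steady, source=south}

'Accepted' ⟺ mode is steady.

Accepted, Rejected, Accepted, Accepted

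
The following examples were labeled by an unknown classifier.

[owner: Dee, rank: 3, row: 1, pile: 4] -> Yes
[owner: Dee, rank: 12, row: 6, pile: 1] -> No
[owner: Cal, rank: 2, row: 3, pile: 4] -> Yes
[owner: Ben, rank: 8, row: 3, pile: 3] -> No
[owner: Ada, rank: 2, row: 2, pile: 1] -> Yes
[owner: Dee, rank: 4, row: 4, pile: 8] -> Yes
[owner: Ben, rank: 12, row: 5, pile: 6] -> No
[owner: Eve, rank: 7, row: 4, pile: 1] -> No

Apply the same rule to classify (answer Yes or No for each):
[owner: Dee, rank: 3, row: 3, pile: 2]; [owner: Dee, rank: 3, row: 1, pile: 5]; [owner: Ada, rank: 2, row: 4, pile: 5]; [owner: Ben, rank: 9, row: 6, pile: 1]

Yes, Yes, Yes, No

A rule that fits every label: rank ≤ 4 — true of each 'Yes' example, false of each 'No' one.
[owner: Dee, rank: 3, row: 3, pile: 2]: rank = 3, qualifies → Yes. [owner: Dee, rank: 3, row: 1, pile: 5]: rank = 3, qualifies → Yes. [owner: Ada, rank: 2, row: 4, pile: 5]: rank = 2, qualifies → Yes. [owner: Ben, rank: 9, row: 6, pile: 1]: rank = 9, doesn't match → No.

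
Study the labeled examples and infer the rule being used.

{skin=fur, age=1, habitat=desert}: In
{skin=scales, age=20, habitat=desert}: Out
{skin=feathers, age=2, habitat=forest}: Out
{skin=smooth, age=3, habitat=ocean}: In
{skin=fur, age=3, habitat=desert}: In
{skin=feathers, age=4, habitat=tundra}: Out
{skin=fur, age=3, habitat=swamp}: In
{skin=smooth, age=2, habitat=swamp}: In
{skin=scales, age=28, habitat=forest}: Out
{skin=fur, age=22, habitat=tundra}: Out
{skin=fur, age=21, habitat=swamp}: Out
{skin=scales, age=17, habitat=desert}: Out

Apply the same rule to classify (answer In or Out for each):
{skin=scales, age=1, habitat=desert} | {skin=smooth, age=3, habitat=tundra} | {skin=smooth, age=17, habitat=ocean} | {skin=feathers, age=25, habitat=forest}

In, In, Out, Out

All 'In' examples share one property — skin is not feathers AND age ≤ 3 — and every 'Out' example lacks it.
{skin=scales, age=1, habitat=desert}: skin is scales, age = 1 — satisfies this, so In.
{skin=smooth, age=3, habitat=tundra}: skin is smooth, age = 3 — satisfies this, so In.
{skin=smooth, age=17, habitat=ocean}: skin is smooth, age = 17 — does not pass, so Out.
{skin=feathers, age=25, habitat=forest}: skin is feathers, age = 25 — does not pass, so Out.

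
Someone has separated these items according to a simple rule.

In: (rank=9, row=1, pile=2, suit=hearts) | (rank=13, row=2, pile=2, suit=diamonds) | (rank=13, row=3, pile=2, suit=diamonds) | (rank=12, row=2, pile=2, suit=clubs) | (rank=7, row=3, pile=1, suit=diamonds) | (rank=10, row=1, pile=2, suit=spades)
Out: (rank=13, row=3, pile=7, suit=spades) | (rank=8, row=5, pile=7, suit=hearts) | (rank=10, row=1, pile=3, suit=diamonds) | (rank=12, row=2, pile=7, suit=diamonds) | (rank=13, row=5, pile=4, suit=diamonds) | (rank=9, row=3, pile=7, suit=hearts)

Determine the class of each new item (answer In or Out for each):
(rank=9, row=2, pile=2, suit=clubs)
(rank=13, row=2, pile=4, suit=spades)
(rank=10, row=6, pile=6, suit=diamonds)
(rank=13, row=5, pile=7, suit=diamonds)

In, Out, Out, Out

The distinguishing property — pile ≤ 2 — holds for all the 'In' cases and none of the 'Out' cases.
(rank=9, row=2, pile=2, suit=clubs): pile = 2 — passes, so In. (rank=13, row=2, pile=4, suit=spades): pile = 4 — lacks this property, so Out. (rank=10, row=6, pile=6, suit=diamonds): pile = 6 — lacks this property, so Out. (rank=13, row=5, pile=7, suit=diamonds): pile = 7 — lacks this property, so Out.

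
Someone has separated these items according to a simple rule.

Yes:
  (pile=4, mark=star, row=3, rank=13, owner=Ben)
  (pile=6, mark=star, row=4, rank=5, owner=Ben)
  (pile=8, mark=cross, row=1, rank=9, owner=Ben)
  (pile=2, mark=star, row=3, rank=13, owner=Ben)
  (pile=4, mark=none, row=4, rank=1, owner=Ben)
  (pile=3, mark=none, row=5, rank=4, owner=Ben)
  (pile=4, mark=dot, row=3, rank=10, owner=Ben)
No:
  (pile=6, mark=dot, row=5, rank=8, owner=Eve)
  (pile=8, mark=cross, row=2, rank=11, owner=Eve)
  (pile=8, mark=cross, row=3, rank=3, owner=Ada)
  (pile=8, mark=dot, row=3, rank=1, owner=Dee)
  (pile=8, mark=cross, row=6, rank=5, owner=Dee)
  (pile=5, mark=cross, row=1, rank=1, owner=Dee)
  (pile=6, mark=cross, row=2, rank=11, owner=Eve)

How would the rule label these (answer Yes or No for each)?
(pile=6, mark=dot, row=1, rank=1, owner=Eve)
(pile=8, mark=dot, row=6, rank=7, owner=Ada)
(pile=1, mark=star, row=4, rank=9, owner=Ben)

All 'Yes' examples share one property — owner is Ben — and every 'No' example lacks it.

No, No, Yes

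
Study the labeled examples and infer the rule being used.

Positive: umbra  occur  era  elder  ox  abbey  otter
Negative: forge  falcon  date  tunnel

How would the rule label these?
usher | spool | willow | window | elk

Positive, Negative, Negative, Negative, Positive

Rule: starts with a vowel. This holds for each 'Positive' example and fails for each 'Negative' one.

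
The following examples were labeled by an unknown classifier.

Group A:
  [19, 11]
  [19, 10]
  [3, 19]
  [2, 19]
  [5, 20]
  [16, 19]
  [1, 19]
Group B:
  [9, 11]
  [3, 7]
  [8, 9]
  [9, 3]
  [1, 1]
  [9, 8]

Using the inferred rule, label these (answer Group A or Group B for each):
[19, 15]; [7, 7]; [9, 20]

Group A, Group B, Group A

The pattern is that an item is 'Group A' exactly when: max ≥ 16.
[19, 15]: Group A (max 19). [7, 7]: Group B (max 7). [9, 20]: Group A (max 20).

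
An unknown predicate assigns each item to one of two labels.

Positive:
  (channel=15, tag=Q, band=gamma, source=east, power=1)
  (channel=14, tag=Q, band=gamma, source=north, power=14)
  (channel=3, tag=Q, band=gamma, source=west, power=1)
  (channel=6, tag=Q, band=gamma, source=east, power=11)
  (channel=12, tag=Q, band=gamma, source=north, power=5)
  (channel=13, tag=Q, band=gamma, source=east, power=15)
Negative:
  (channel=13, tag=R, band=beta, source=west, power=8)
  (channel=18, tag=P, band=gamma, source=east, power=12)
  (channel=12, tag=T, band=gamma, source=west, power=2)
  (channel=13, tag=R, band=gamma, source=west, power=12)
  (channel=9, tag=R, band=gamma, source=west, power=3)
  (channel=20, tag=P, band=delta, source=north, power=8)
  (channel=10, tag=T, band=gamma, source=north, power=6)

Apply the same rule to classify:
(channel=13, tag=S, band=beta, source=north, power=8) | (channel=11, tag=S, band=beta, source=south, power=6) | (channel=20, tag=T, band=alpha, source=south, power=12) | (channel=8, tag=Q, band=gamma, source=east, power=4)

Looking at the examples, the only property every 'Positive' case has and every 'Negative' case lacks is: tag is Q.
(channel=13, tag=S, band=beta, source=north, power=8) — tag is S, hence Negative.
(channel=11, tag=S, band=beta, source=south, power=6) — tag is S, hence Negative.
(channel=20, tag=T, band=alpha, source=south, power=12) — tag is T, hence Negative.
(channel=8, tag=Q, band=gamma, source=east, power=4) — tag is Q, hence Positive.

Negative, Negative, Negative, Positive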